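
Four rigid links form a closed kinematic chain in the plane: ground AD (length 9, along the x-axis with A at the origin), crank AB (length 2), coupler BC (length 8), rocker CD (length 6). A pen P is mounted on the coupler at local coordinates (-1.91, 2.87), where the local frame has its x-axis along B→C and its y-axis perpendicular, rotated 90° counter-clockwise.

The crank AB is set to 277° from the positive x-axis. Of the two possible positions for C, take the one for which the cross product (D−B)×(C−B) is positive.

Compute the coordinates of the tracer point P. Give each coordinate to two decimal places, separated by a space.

A=(0,0), D=(9.00,0)
B = A + 2.00·(cos277°, sin277°) = (0.2437, -1.9851)
|BD| = 8.9785
circle(B,8.00) ∩ circle(D,6.00): a=6.0485, h=5.2360
  candidates: C₊=(4.9849,4.4586) cross=47.011; C₋=(7.3002,-5.7542) cross=-47.011
  mode + wants cross > 0 → take C=(4.9849,4.4586) (cross=47.011)
ex = (C−B)/|BC| = (0.5926,0.8055); ey = (-0.8055,0.5926)
P = B + -1.91·ex + 2.87·ey = (-3.1999,-1.8226)

-3.20 -1.82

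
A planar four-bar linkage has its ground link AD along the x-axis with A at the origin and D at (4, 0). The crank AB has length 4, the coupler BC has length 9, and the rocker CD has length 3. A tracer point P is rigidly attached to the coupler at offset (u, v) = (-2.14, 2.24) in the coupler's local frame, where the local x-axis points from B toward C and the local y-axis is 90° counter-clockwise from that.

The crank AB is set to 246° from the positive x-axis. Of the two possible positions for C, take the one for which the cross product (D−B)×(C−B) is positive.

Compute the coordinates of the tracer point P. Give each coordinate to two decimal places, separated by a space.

A=(0,0), D=(4.00,0)
B = A + 4.00·(cos246°, sin246°) = (-1.6269, -3.6542)
|BD| = 6.7094
circle(B,9.00) ∩ circle(D,3.00): a=8.7203, h=2.2262
  candidates: C₊=(4.4740,2.9623) cross=14.937; C₋=(6.8990,-0.7718) cross=-14.937
  mode + wants cross > 0 → take C=(4.4740,2.9623) (cross=14.937)
ex = (C−B)/|BC| = (0.6779,0.7352); ey = (-0.7352,0.6779)
P = B + -2.14·ex + 2.24·ey = (-4.7244,-3.7090)

-4.72 -3.71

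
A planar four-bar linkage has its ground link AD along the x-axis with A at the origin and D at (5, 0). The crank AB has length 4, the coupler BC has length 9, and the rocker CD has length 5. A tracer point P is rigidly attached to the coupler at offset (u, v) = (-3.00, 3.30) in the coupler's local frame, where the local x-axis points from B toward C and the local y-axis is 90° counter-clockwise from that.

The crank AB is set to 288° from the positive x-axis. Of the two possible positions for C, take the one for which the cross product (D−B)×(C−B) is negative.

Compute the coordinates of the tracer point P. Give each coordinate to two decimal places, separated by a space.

-2.59 -1.51

A=(0,0), D=(5.00,0)
B = A + 4.00·(cos288°, sin288°) = (1.2361, -3.8042)
|BD| = 5.3516
circle(B,9.00) ∩ circle(D,5.00): a=7.9079, h=4.2971
  candidates: C₊=(3.7433,4.8395) cross=22.996; C₋=(9.8526,-1.2051) cross=-22.996
  mode - wants cross < 0 → take C=(9.8526,-1.2051) (cross=-22.996)
ex = (C−B)/|BC| = (0.9574,0.2888); ey = (-0.2888,0.9574)
P = B + -3.00·ex + 3.30·ey = (-2.5891,-1.5112)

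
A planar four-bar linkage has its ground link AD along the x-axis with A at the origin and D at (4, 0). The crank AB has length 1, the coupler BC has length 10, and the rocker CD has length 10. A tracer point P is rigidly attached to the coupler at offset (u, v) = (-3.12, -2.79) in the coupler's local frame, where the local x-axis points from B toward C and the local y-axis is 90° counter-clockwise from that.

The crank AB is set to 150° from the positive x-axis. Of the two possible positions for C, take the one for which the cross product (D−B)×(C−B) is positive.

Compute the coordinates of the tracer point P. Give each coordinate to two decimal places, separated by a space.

0.69 -3.39

A=(0,0), D=(4.00,0)
B = A + 1.00·(cos150°, sin150°) = (-0.8660, 0.5000)
|BD| = 4.8916
circle(B,10.00) ∩ circle(D,10.00): a=2.4458, h=9.6963
  candidates: C₊=(2.5581,9.8955) cross=47.431; C₋=(0.5759,-9.3955) cross=-47.431
  mode + wants cross > 0 → take C=(2.5581,9.8955) (cross=47.431)
ex = (C−B)/|BC| = (0.3424,0.9395); ey = (-0.9395,0.3424)
P = B + -3.12·ex + -2.79·ey = (0.6870,-3.3867)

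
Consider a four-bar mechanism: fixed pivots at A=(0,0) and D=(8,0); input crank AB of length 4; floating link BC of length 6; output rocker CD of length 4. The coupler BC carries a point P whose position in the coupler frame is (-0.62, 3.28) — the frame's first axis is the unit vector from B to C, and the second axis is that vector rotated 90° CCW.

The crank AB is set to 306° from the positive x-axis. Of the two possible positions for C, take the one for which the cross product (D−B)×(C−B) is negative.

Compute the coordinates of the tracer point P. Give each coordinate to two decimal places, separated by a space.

2.15 0.10

A=(0,0), D=(8.00,0)
B = A + 4.00·(cos306°, sin306°) = (2.3511, -3.2361)
|BD| = 6.5101
circle(B,6.00) ∩ circle(D,4.00): a=4.7911, h=3.6118
  candidates: C₊=(4.7131,2.2795) cross=23.513; C₋=(8.3038,-3.9884) cross=-23.513
  mode - wants cross < 0 → take C=(8.3038,-3.9884) (cross=-23.513)
ex = (C−B)/|BC| = (0.9921,-0.1254); ey = (0.1254,0.9921)
P = B + -0.62·ex + 3.28·ey = (2.1473,0.0958)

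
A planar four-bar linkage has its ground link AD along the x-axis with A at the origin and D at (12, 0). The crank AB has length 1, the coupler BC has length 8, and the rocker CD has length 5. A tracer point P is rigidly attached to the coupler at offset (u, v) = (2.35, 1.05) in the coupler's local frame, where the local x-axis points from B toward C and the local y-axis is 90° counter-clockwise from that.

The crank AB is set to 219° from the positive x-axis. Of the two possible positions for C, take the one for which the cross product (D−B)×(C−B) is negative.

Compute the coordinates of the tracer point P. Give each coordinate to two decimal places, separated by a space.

A=(0,0), D=(12.00,0)
B = A + 1.00·(cos219°, sin219°) = (-0.7771, -0.6293)
|BD| = 12.7926
circle(B,8.00) ∩ circle(D,5.00): a=7.9206, h=1.1241
  candidates: C₊=(7.0786,0.8831) cross=14.380; C₋=(7.1892,-1.3624) cross=-14.380
  mode - wants cross < 0 → take C=(7.1892,-1.3624) (cross=-14.380)
ex = (C−B)/|BC| = (0.9958,-0.0916); ey = (0.0916,0.9958)
P = B + 2.35·ex + 1.05·ey = (1.6592,0.2009)

1.66 0.20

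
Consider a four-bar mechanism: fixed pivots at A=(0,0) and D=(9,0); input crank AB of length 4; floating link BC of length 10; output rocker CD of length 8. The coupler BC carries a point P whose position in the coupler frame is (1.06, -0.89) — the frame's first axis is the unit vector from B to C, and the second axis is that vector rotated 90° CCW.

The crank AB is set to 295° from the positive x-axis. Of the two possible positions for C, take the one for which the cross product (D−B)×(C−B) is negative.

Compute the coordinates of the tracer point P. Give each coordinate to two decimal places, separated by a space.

2.28 -4.88

A=(0,0), D=(9.00,0)
B = A + 4.00·(cos295°, sin295°) = (1.6905, -3.6252)
|BD| = 8.1591
circle(B,10.00) ∩ circle(D,8.00): a=6.2857, h=7.7775
  candidates: C₊=(3.8659,6.1353) cross=63.458; C₋=(10.7773,-7.8001) cross=-63.458
  mode - wants cross < 0 → take C=(10.7773,-7.8001) (cross=-63.458)
ex = (C−B)/|BC| = (0.9087,-0.4175); ey = (0.4175,0.9087)
P = B + 1.06·ex + -0.89·ey = (2.2821,-4.8765)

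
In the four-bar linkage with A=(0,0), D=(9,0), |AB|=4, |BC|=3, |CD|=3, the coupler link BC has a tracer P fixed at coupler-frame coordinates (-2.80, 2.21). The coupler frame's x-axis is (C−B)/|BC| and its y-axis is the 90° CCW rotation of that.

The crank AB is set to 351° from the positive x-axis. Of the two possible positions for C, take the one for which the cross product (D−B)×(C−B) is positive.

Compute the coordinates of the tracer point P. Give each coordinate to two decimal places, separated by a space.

0.38 -0.67

A=(0,0), D=(9.00,0)
B = A + 4.00·(cos351°, sin351°) = (3.9508, -0.6257)
|BD| = 5.0879
circle(B,3.00) ∩ circle(D,3.00): a=2.5439, h=1.5901
  candidates: C₊=(6.2798,1.2652) cross=8.090; C₋=(6.6709,-1.8909) cross=-8.090
  mode + wants cross > 0 → take C=(6.2798,1.2652) (cross=8.090)
ex = (C−B)/|BC| = (0.7764,0.6303); ey = (-0.6303,0.7764)
P = B + -2.80·ex + 2.21·ey = (0.3840,-0.6748)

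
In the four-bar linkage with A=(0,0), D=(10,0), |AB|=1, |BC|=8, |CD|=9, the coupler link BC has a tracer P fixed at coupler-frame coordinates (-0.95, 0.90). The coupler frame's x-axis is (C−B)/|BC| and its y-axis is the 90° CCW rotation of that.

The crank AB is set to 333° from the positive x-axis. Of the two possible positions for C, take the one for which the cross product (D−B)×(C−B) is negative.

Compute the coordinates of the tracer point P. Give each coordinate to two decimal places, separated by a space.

1.20 0.82

A=(0,0), D=(10.00,0)
B = A + 1.00·(cos333°, sin333°) = (0.8910, -0.4540)
|BD| = 9.1203
circle(B,8.00) ∩ circle(D,9.00): a=3.6282, h=7.1300
  candidates: C₊=(4.1598,6.8477) cross=65.027; C₋=(4.8696,-7.3945) cross=-65.027
  mode - wants cross < 0 → take C=(4.8696,-7.3945) (cross=-65.027)
ex = (C−B)/|BC| = (0.4973,-0.8676); ey = (0.8676,0.4973)
P = B + -0.95·ex + 0.90·ey = (1.1994,0.8178)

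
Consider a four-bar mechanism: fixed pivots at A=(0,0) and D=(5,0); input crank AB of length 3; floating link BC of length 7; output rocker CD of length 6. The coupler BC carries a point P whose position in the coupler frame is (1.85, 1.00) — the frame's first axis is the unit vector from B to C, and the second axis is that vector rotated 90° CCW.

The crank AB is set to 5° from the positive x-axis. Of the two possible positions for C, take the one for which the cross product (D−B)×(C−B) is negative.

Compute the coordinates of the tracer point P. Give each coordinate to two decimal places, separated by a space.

A=(0,0), D=(5.00,0)
B = A + 3.00·(cos5°, sin5°) = (2.9886, 0.2615)
|BD| = 2.0283
circle(B,7.00) ∩ circle(D,6.00): a=4.2188, h=5.5859
  candidates: C₊=(7.8922,5.2569) cross=11.330; C₋=(6.4521,-5.8216) cross=-11.330
  mode - wants cross < 0 → take C=(6.4521,-5.8216) (cross=-11.330)
ex = (C−B)/|BC| = (0.4948,-0.8690); ey = (0.8690,0.4948)
P = B + 1.85·ex + 1.00·ey = (4.7730,-0.8514)

4.77 -0.85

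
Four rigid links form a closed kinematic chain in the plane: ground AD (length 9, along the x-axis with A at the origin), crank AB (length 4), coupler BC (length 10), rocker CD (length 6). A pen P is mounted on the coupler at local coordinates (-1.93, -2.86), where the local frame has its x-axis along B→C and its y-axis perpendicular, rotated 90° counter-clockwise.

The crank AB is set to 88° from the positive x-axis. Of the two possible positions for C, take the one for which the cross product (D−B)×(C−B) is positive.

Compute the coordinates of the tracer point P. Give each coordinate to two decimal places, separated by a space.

-1.20 0.82

A=(0,0), D=(9.00,0)
B = A + 4.00·(cos88°, sin88°) = (0.1396, 3.9976)
|BD| = 9.7205
circle(B,10.00) ∩ circle(D,6.00): a=8.1523, h=5.7914
  candidates: C₊=(9.9523,5.9239) cross=56.295; C₋=(5.1888,-4.6341) cross=-56.295
  mode + wants cross > 0 → take C=(9.9523,5.9239) (cross=56.295)
ex = (C−B)/|BC| = (0.9813,0.1926); ey = (-0.1926,0.9813)
P = B + -1.93·ex + -2.86·ey = (-1.2033,0.8193)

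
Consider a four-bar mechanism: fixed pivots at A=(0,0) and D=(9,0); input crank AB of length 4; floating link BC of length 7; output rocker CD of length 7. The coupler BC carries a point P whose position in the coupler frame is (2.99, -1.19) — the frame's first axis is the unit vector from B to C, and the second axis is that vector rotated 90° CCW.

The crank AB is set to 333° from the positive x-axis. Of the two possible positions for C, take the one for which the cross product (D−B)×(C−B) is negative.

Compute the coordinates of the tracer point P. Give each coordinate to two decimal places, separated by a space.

A=(0,0), D=(9.00,0)
B = A + 4.00·(cos333°, sin333°) = (3.5640, -1.8160)
|BD| = 5.7313
circle(B,7.00) ∩ circle(D,7.00): a=2.8656, h=6.3866
  candidates: C₊=(4.2584,5.1495) cross=36.603; C₋=(8.3056,-6.9655) cross=-36.603
  mode - wants cross < 0 → take C=(8.3056,-6.9655) (cross=-36.603)
ex = (C−B)/|BC| = (0.6774,-0.7356); ey = (0.7356,0.6774)
P = B + 2.99·ex + -1.19·ey = (4.7139,-4.8216)

4.71 -4.82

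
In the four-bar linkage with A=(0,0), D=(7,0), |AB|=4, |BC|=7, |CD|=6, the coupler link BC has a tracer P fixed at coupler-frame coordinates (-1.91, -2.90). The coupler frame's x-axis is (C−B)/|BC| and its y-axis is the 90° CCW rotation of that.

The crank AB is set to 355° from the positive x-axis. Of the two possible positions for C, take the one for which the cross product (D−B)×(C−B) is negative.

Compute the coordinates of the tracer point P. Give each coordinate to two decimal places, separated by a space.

A=(0,0), D=(7.00,0)
B = A + 4.00·(cos355°, sin355°) = (3.9848, -0.3486)
|BD| = 3.0353
circle(B,7.00) ∩ circle(D,6.00): a=3.6591, h=5.9675
  candidates: C₊=(6.9343,5.9996) cross=18.113; C₋=(8.3051,-5.8563) cross=-18.113
  mode - wants cross < 0 → take C=(8.3051,-5.8563) (cross=-18.113)
ex = (C−B)/|BC| = (0.6172,-0.7868); ey = (0.7868,0.6172)
P = B + -1.91·ex + -2.90·ey = (0.5242,-0.6356)

0.52 -0.64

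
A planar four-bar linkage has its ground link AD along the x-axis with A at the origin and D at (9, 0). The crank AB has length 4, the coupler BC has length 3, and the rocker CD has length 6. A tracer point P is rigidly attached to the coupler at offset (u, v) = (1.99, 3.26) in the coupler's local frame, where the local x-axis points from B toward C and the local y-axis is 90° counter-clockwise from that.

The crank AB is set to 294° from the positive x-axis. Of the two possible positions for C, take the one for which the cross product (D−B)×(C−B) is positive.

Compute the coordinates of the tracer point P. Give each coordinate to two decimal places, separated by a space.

-0.25 -0.33

A=(0,0), D=(9.00,0)
B = A + 4.00·(cos294°, sin294°) = (1.6269, -3.6542)
|BD| = 8.2289
circle(B,3.00) ∩ circle(D,6.00): a=2.4739, h=1.6970
  candidates: C₊=(3.0900,-1.0351) cross=13.965; C₋=(4.5971,-4.0761) cross=-13.965
  mode + wants cross > 0 → take C=(3.0900,-1.0351) (cross=13.965)
ex = (C−B)/|BC| = (0.4877,0.8730); ey = (-0.8730,0.4877)
P = B + 1.99·ex + 3.26·ey = (-0.2487,-0.3270)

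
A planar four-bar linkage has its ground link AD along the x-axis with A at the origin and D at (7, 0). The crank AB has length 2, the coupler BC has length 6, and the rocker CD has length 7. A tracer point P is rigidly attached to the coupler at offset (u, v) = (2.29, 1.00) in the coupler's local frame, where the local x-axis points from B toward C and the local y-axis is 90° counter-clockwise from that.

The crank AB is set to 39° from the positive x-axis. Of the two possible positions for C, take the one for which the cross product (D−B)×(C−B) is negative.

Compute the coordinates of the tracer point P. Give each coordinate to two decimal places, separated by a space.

A=(0,0), D=(7.00,0)
B = A + 2.00·(cos39°, sin39°) = (1.5543, 1.2586)
|BD| = 5.5893
circle(B,6.00) ∩ circle(D,7.00): a=1.6317, h=5.7739
  candidates: C₊=(4.4443,6.5168) cross=32.272; C₋=(1.8439,-4.7344) cross=-32.272
  mode - wants cross < 0 → take C=(1.8439,-4.7344) (cross=-32.272)
ex = (C−B)/|BC| = (0.0483,-0.9988); ey = (0.9988,0.0483)
P = B + 2.29·ex + 1.00·ey = (2.6636,-0.9804)

2.66 -0.98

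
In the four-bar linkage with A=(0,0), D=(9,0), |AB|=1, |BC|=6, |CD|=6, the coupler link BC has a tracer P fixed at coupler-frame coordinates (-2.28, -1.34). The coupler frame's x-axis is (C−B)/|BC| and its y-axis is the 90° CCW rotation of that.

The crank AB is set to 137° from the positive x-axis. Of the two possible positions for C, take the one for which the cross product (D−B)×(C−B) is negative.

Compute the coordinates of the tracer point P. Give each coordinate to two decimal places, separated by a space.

A=(0,0), D=(9.00,0)
B = A + 1.00·(cos137°, sin137°) = (-0.7314, 0.6820)
|BD| = 9.7552
circle(B,6.00) ∩ circle(D,6.00): a=4.8776, h=3.4941
  candidates: C₊=(4.3786,3.8266) cross=34.086; C₋=(3.8900,-3.1446) cross=-34.086
  mode - wants cross < 0 → take C=(3.8900,-3.1446) (cross=-34.086)
ex = (C−B)/|BC| = (0.7702,-0.6378); ey = (0.6378,0.7702)
P = B + -2.28·ex + -1.34·ey = (-3.3421,1.1040)

-3.34 1.10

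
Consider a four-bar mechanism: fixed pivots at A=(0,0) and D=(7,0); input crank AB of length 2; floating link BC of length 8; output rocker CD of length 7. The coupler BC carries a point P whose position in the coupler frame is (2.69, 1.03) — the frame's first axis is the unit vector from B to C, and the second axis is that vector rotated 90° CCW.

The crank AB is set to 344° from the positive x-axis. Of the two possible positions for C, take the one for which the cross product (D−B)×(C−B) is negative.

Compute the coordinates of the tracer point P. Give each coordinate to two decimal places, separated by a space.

A=(0,0), D=(7.00,0)
B = A + 2.00·(cos344°, sin344°) = (1.9225, -0.5513)
|BD| = 5.1073
circle(B,8.00) ∩ circle(D,7.00): a=4.0221, h=6.9154
  candidates: C₊=(5.1747,6.7578) cross=35.319; C₋=(6.6676,-6.9921) cross=-35.319
  mode - wants cross < 0 → take C=(6.6676,-6.9921) (cross=-35.319)
ex = (C−B)/|BC| = (0.5931,-0.8051); ey = (0.8051,0.5931)
P = B + 2.69·ex + 1.03·ey = (4.3473,-2.1061)

4.35 -2.11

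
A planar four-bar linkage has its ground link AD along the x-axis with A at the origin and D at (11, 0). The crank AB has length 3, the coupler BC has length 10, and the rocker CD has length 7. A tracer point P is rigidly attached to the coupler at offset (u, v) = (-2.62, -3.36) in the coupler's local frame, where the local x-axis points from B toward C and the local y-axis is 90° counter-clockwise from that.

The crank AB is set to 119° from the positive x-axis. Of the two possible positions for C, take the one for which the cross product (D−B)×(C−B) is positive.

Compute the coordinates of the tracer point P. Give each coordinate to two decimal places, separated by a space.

-2.67 -1.46

A=(0,0), D=(11.00,0)
B = A + 3.00·(cos119°, sin119°) = (-1.4544, 2.6239)
|BD| = 12.7278
circle(B,10.00) ∩ circle(D,7.00): a=8.3674, h=5.4760
  candidates: C₊=(7.8621,6.2573) cross=69.698; C₋=(5.6043,-4.4595) cross=-69.698
  mode + wants cross > 0 → take C=(7.8621,6.2573) (cross=69.698)
ex = (C−B)/|BC| = (0.9317,0.3633); ey = (-0.3633,0.9317)
P = B + -2.62·ex + -3.36·ey = (-2.6745,-1.4585)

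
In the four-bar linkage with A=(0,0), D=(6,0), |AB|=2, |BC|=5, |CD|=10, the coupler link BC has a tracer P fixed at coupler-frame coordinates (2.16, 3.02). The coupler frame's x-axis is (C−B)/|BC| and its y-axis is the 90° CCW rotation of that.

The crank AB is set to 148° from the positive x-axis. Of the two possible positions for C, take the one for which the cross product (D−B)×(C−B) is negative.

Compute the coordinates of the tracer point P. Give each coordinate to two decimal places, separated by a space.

A=(0,0), D=(6.00,0)
B = A + 2.00·(cos148°, sin148°) = (-1.6961, 1.0598)
|BD| = 7.7687
circle(B,5.00) ∩ circle(D,10.00): a=-0.9427, h=4.9103
  candidates: C₊=(-1.9601,6.0529) cross=38.147; C₋=(-3.2998,-3.6760) cross=-38.147
  mode - wants cross < 0 → take C=(-3.2998,-3.6760) (cross=-38.147)
ex = (C−B)/|BC| = (-0.3208,-0.9472); ey = (0.9472,-0.3208)
P = B + 2.16·ex + 3.02·ey = (0.4715,-1.9547)

0.47 -1.95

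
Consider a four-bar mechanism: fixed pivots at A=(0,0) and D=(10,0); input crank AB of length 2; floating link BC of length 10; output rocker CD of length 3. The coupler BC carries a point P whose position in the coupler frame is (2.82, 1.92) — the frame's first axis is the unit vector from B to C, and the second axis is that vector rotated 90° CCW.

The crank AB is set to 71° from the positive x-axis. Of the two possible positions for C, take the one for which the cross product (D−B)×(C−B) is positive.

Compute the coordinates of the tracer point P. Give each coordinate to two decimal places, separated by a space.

3.25 4.10

A=(0,0), D=(10.00,0)
B = A + 2.00·(cos71°, sin71°) = (0.6511, 1.8910)
|BD| = 9.5382
circle(B,10.00) ∩ circle(D,3.00): a=9.5394, h=3.0000
  candidates: C₊=(10.5959,2.9402) cross=28.615; C₋=(9.4064,-2.9407) cross=-28.615
  mode + wants cross > 0 → take C=(10.5959,2.9402) (cross=28.615)
ex = (C−B)/|BC| = (0.9945,0.1049); ey = (-0.1049,0.9945)
P = B + 2.82·ex + 1.92·ey = (3.2541,4.0963)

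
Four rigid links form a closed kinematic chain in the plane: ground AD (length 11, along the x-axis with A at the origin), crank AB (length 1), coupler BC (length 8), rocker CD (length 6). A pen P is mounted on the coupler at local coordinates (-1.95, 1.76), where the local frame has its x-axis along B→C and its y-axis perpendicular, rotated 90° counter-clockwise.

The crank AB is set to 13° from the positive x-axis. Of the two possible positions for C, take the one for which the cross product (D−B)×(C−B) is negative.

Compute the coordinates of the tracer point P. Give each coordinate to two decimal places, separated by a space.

A=(0,0), D=(11.00,0)
B = A + 1.00·(cos13°, sin13°) = (0.9744, 0.2250)
|BD| = 10.0282
circle(B,8.00) ∩ circle(D,6.00): a=6.4101, h=4.7864
  candidates: C₊=(7.4903,4.8664) cross=47.999; C₋=(7.2755,-4.7041) cross=-47.999
  mode - wants cross < 0 → take C=(7.2755,-4.7041) (cross=-47.999)
ex = (C−B)/|BC| = (0.7876,-0.6161); ey = (0.6161,0.7876)
P = B + -1.95·ex + 1.76·ey = (0.5228,2.8127)

0.52 2.81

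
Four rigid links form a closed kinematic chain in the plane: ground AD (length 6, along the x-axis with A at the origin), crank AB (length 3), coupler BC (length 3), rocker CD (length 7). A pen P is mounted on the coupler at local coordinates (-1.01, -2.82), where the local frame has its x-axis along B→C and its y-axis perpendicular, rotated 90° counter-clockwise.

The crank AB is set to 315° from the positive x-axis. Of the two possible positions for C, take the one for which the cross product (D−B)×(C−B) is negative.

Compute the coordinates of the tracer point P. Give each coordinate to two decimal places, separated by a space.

A=(0,0), D=(6.00,0)
B = A + 3.00·(cos315°, sin315°) = (2.1213, -2.1213)
|BD| = 4.4209
circle(B,3.00) ∩ circle(D,7.00): a=-2.3136, h=1.9098
  candidates: C₊=(-0.8249,-1.5559) cross=8.443; C₋=(1.0079,-4.9071) cross=-8.443
  mode - wants cross < 0 → take C=(1.0079,-4.9071) (cross=-8.443)
ex = (C−B)/|BC| = (-0.3711,-0.9286); ey = (0.9286,-0.3711)
P = B + -1.01·ex + -2.82·ey = (-0.1224,-0.1369)

-0.12 -0.14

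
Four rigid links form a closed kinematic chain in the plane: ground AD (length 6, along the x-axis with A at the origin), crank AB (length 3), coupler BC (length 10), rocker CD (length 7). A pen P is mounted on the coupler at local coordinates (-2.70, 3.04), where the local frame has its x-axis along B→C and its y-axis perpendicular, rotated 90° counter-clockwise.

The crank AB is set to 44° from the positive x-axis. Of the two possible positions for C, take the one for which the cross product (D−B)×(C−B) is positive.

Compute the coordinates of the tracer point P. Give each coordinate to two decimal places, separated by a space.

-0.95 4.71

A=(0,0), D=(6.00,0)
B = A + 3.00·(cos44°, sin44°) = (2.1580, 2.0840)
|BD| = 4.3708
circle(B,10.00) ∩ circle(D,7.00): a=8.0196, h=5.9738
  candidates: C₊=(12.0556,3.5113) cross=26.110; C₋=(6.3591,-6.9908) cross=-26.110
  mode + wants cross > 0 → take C=(12.0556,3.5113) (cross=26.110)
ex = (C−B)/|BC| = (0.9898,0.1427); ey = (-0.1427,0.9898)
P = B + -2.70·ex + 3.04·ey = (-0.9482,4.7075)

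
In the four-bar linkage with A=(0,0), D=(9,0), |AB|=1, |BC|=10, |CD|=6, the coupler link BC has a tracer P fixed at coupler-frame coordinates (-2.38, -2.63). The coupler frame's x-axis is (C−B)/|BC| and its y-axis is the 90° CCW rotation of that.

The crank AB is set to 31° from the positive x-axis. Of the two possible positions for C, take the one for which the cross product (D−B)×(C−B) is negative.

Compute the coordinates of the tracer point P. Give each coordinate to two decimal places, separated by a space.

-2.66 0.06

A=(0,0), D=(9.00,0)
B = A + 1.00·(cos31°, sin31°) = (0.8572, 0.5150)
|BD| = 8.1591
circle(B,10.00) ∩ circle(D,6.00): a=8.0016, h=5.9979
  candidates: C₊=(9.2214,5.9959) cross=48.938; C₋=(8.4641,-5.9760) cross=-48.938
  mode - wants cross < 0 → take C=(8.4641,-5.9760) (cross=-48.938)
ex = (C−B)/|BC| = (0.7607,-0.6491); ey = (0.6491,0.7607)
P = B + -2.38·ex + -2.63·ey = (-2.6604,0.0593)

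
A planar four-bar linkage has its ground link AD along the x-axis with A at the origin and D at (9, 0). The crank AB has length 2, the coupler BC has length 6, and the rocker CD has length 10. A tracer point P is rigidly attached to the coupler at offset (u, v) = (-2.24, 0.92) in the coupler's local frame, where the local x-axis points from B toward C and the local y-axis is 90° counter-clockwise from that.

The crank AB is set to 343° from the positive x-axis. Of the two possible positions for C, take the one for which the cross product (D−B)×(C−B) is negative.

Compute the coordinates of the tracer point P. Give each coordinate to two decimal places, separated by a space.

A=(0,0), D=(9.00,0)
B = A + 2.00·(cos343°, sin343°) = (1.9126, -0.5847)
|BD| = 7.1115
circle(B,6.00) ∩ circle(D,10.00): a=-0.9440, h=5.9253
  candidates: C₊=(0.4846,5.2428) cross=42.137; C₋=(1.4590,-6.5676) cross=-42.137
  mode - wants cross < 0 → take C=(1.4590,-6.5676) (cross=-42.137)
ex = (C−B)/|BC| = (-0.0756,-0.9971); ey = (0.9971,-0.0756)
P = B + -2.24·ex + 0.92·ey = (2.9993,1.5793)

3.00 1.58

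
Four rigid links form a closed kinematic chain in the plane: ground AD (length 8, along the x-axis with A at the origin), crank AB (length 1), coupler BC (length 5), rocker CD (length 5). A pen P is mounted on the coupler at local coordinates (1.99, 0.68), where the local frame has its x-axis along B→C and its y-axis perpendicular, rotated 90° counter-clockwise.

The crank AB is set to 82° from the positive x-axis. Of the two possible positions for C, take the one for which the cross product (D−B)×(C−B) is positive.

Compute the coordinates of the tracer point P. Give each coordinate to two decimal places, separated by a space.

A=(0,0), D=(8.00,0)
B = A + 1.00·(cos82°, sin82°) = (0.1392, 0.9903)
|BD| = 7.9230
circle(B,5.00) ∩ circle(D,5.00): a=3.9615, h=3.0507
  candidates: C₊=(4.4509,3.5219) cross=24.170; C₋=(3.6883,-2.5316) cross=-24.170
  mode + wants cross > 0 → take C=(4.4509,3.5219) (cross=24.170)
ex = (C−B)/|BC| = (0.8623,0.5063); ey = (-0.5063,0.8623)
P = B + 1.99·ex + 0.68·ey = (1.5109,2.5842)

1.51 2.58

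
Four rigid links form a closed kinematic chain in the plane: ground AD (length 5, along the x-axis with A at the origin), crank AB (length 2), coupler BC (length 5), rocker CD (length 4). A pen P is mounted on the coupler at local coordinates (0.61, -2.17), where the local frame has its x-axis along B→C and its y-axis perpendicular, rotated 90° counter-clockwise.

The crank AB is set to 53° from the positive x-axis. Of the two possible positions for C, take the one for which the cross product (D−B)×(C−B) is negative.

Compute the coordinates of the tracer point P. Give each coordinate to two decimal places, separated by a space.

-0.71 0.40

A=(0,0), D=(5.00,0)
B = A + 2.00·(cos53°, sin53°) = (1.2036, 1.5973)
|BD| = 4.1187
circle(B,5.00) ∩ circle(D,4.00): a=3.1519, h=3.8814
  candidates: C₊=(5.6141,3.9526) cross=15.986; C₋=(2.6036,-3.2027) cross=-15.986
  mode - wants cross < 0 → take C=(2.6036,-3.2027) (cross=-15.986)
ex = (C−B)/|BC| = (0.2800,-0.9600); ey = (0.9600,0.2800)
P = B + 0.61·ex + -2.17·ey = (-0.7088,0.4041)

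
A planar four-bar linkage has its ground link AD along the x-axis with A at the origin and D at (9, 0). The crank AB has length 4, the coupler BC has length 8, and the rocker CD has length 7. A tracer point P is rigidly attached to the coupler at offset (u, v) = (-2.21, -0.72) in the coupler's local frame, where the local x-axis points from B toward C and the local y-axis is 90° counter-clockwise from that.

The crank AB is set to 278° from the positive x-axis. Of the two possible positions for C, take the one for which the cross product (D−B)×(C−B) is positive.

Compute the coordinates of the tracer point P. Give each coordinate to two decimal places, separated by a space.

0.56 -6.29

A=(0,0), D=(9.00,0)
B = A + 4.00·(cos278°, sin278°) = (0.5567, -3.9611)
|BD| = 9.3263
circle(B,8.00) ∩ circle(D,7.00): a=5.4673, h=5.8402
  candidates: C₊=(3.0259,3.6483) cross=54.468; C₋=(7.9869,-6.9263) cross=-54.468
  mode + wants cross > 0 → take C=(3.0259,3.6483) (cross=54.468)
ex = (C−B)/|BC| = (0.3087,0.9512); ey = (-0.9512,0.3087)
P = B + -2.21·ex + -0.72·ey = (0.5594,-6.2854)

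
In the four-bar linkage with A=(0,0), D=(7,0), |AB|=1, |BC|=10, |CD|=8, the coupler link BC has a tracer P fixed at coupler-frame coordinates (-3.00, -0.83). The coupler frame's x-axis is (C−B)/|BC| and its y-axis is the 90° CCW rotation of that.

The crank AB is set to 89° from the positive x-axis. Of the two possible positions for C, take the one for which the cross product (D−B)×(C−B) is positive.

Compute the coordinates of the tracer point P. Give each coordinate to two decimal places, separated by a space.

-1.54 -1.69

A=(0,0), D=(7.00,0)
B = A + 1.00·(cos89°, sin89°) = (0.0175, 0.9998)
|BD| = 7.0538
circle(B,10.00) ∩ circle(D,8.00): a=6.0787, h=7.9404
  candidates: C₊=(7.1603,7.9984) cross=56.009; C₋=(4.9093,-7.7220) cross=-56.009
  mode + wants cross > 0 → take C=(7.1603,7.9984) (cross=56.009)
ex = (C−B)/|BC| = (0.7143,0.6999); ey = (-0.6999,0.7143)
P = B + -3.00·ex + -0.83·ey = (-1.5445,-1.6926)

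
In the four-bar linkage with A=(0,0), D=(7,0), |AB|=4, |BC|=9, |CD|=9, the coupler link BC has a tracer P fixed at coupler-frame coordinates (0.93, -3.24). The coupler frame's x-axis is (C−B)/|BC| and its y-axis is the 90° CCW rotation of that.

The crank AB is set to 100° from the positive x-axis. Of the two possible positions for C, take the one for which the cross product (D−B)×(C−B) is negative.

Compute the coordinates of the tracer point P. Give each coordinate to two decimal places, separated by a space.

-3.91 2.92

A=(0,0), D=(7.00,0)
B = A + 4.00·(cos100°, sin100°) = (-0.6946, 3.9392)
|BD| = 8.6443
circle(B,9.00) ∩ circle(D,9.00): a=4.3222, h=7.8942
  candidates: C₊=(6.7501,8.9965) cross=68.240; C₋=(-0.4447,-5.0573) cross=-68.240
  mode - wants cross < 0 → take C=(-0.4447,-5.0573) (cross=-68.240)
ex = (C−B)/|BC| = (0.0278,-0.9996); ey = (0.9996,0.0278)
P = B + 0.93·ex + -3.24·ey = (-3.9075,2.9196)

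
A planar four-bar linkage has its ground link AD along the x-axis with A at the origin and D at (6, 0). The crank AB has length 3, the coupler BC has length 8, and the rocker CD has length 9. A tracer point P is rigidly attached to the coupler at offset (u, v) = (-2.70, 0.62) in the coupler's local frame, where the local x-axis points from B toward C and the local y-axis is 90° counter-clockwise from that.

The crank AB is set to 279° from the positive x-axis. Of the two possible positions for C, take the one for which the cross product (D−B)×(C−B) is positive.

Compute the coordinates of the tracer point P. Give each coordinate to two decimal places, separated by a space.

0.58 -5.73

A=(0,0), D=(6.00,0)
B = A + 3.00·(cos279°, sin279°) = (0.4693, -2.9631)
|BD| = 6.2744
circle(B,8.00) ∩ circle(D,9.00): a=1.7825, h=7.7989
  candidates: C₊=(-1.6425,4.7532) cross=48.934; C₋=(5.7235,-8.9958) cross=-48.934
  mode + wants cross > 0 → take C=(-1.6425,4.7532) (cross=48.934)
ex = (C−B)/|BC| = (-0.2640,0.9645); ey = (-0.9645,-0.2640)
P = B + -2.70·ex + 0.62·ey = (0.5840,-5.7310)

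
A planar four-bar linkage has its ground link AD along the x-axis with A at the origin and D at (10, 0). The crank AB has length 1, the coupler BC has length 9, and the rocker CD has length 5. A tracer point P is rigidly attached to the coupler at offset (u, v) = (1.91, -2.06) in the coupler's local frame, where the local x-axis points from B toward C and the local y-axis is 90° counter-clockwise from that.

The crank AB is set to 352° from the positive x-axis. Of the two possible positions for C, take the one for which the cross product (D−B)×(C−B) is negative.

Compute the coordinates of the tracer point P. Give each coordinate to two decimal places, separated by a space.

1.55 -2.89

A=(0,0), D=(10.00,0)
B = A + 1.00·(cos352°, sin352°) = (0.9903, -0.1392)
|BD| = 9.0108
circle(B,9.00) ∩ circle(D,5.00): a=7.6128, h=4.8006
  candidates: C₊=(8.5280,4.7784) cross=43.257; C₋=(8.6763,-4.8216) cross=-43.257
  mode - wants cross < 0 → take C=(8.6763,-4.8216) (cross=-43.257)
ex = (C−B)/|BC| = (0.8540,-0.5203); ey = (0.5203,0.8540)
P = B + 1.91·ex + -2.06·ey = (1.5497,-2.8921)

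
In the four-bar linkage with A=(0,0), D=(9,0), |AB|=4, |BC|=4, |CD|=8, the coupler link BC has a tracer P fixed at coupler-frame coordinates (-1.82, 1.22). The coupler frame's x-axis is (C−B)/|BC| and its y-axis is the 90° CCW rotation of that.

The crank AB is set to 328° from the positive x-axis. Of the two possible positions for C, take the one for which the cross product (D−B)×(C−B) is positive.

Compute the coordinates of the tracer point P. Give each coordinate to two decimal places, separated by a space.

A=(0,0), D=(9.00,0)
B = A + 4.00·(cos328°, sin328°) = (3.3922, -2.1197)
|BD| = 5.9950
circle(B,4.00) ∩ circle(D,8.00): a=-1.0058, h=3.8715
  candidates: C₊=(1.0825,1.1461) cross=23.210; C₋=(3.8202,-6.0967) cross=-23.210
  mode + wants cross > 0 → take C=(1.0825,1.1461) (cross=23.210)
ex = (C−B)/|BC| = (-0.5774,0.8164); ey = (-0.8164,-0.5774)
P = B + -1.82·ex + 1.22·ey = (3.4470,-4.3101)

3.45 -4.31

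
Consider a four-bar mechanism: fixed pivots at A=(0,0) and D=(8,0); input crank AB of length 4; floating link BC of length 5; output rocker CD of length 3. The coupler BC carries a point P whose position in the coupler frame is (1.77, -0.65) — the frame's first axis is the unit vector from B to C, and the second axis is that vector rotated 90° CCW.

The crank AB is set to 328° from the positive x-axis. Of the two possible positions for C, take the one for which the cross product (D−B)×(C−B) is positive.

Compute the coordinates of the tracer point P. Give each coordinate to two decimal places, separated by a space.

A=(0,0), D=(8.00,0)
B = A + 4.00·(cos328°, sin328°) = (3.3922, -2.1197)
|BD| = 5.0720
circle(B,5.00) ∩ circle(D,3.00): a=4.1133, h=2.8427
  candidates: C₊=(5.9410,2.1819) cross=14.418; C₋=(8.3171,-2.9832) cross=-14.418
  mode + wants cross > 0 → take C=(5.9410,2.1819) (cross=14.418)
ex = (C−B)/|BC| = (0.5098,0.8603); ey = (-0.8603,0.5098)
P = B + 1.77·ex + -0.65·ey = (4.8537,-0.9283)

4.85 -0.93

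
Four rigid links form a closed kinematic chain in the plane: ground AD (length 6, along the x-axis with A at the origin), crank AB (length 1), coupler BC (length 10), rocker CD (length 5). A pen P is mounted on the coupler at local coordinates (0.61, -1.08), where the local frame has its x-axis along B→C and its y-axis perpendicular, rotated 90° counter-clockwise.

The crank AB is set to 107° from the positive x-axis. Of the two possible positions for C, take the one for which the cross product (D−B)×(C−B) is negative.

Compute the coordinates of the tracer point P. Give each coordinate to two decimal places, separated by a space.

-0.38 -0.28

A=(0,0), D=(6.00,0)
B = A + 1.00·(cos107°, sin107°) = (-0.2924, 0.9563)
|BD| = 6.3646
circle(B,10.00) ∩ circle(D,5.00): a=9.0743, h=4.2021
  candidates: C₊=(9.3103,3.7473) cross=26.745; C₋=(8.0475,-4.5616) cross=-26.745
  mode - wants cross < 0 → take C=(8.0475,-4.5616) (cross=-26.745)
ex = (C−B)/|BC| = (0.8340,-0.5518); ey = (0.5518,0.8340)
P = B + 0.61·ex + -1.08·ey = (-0.3796,-0.2810)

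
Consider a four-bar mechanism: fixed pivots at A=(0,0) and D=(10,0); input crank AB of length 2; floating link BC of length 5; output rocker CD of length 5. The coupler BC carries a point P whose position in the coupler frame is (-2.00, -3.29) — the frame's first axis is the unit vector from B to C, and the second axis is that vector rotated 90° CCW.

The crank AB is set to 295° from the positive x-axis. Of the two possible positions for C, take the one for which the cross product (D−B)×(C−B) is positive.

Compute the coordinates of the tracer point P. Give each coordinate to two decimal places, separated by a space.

A=(0,0), D=(10.00,0)
B = A + 2.00·(cos295°, sin295°) = (0.8452, -1.8126)
|BD| = 9.3325
circle(B,5.00) ∩ circle(D,5.00): a=4.6662, h=1.7962
  candidates: C₊=(5.0738,0.8556) cross=16.763; C₋=(5.7715,-2.6683) cross=-16.763
  mode + wants cross > 0 → take C=(5.0738,0.8556) (cross=16.763)
ex = (C−B)/|BC| = (0.8457,0.5337); ey = (-0.5337,0.8457)
P = B + -2.00·ex + -3.29·ey = (0.9095,-5.6623)

0.91 -5.66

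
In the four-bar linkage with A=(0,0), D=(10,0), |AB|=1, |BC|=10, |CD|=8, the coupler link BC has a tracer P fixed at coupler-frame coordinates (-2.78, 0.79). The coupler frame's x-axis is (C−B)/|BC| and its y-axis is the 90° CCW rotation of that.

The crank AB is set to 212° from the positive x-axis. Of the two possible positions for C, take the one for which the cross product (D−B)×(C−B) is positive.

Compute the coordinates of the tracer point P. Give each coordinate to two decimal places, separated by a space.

A=(0,0), D=(10.00,0)
B = A + 1.00·(cos212°, sin212°) = (-0.8480, -0.5299)
|BD| = 10.8610
circle(B,10.00) ∩ circle(D,8.00): a=7.0878, h=7.0543
  candidates: C₊=(5.8871,6.8618) cross=76.617; C₋=(6.5755,-7.2300) cross=-76.617
  mode + wants cross > 0 → take C=(5.8871,6.8618) (cross=76.617)
ex = (C−B)/|BC| = (0.6735,0.7392); ey = (-0.7392,0.6735)
P = B + -2.78·ex + 0.79·ey = (-3.3044,-2.0527)

-3.30 -2.05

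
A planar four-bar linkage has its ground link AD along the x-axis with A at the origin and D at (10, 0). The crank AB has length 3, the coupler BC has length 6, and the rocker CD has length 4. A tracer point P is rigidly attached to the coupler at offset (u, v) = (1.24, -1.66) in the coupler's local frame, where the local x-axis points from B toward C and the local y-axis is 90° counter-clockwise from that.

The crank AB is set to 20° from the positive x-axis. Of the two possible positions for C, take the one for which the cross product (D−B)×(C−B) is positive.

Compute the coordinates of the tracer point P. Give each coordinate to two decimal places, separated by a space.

4.65 0.06

A=(0,0), D=(10.00,0)
B = A + 3.00·(cos20°, sin20°) = (2.8191, 1.0261)
|BD| = 7.2539
circle(B,6.00) ∩ circle(D,4.00): a=5.0055, h=3.3083
  candidates: C₊=(8.2422,3.5931) cross=23.998; C₋=(7.3063,-2.9570) cross=-23.998
  mode + wants cross > 0 → take C=(8.2422,3.5931) (cross=23.998)
ex = (C−B)/|BC| = (0.9039,0.4278); ey = (-0.4278,0.9039)
P = B + 1.24·ex + -1.66·ey = (4.6501,0.0562)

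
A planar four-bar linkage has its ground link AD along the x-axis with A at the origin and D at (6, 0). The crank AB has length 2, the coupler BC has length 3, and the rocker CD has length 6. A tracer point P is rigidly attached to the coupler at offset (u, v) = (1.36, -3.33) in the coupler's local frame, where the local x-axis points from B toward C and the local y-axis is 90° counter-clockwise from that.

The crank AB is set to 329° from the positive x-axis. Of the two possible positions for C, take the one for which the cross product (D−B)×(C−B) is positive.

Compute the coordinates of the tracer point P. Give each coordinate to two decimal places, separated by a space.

3.91 1.82

A=(0,0), D=(6.00,0)
B = A + 2.00·(cos329°, sin329°) = (1.7143, -1.0301)
|BD| = 4.4077
circle(B,3.00) ∩ circle(D,6.00): a=-0.8589, h=2.8744
  candidates: C₊=(0.2074,1.5640) cross=12.670; C₋=(1.5509,-4.0256) cross=-12.670
  mode + wants cross > 0 → take C=(0.2074,1.5640) (cross=12.670)
ex = (C−B)/|BC| = (-0.5023,0.8647); ey = (-0.8647,-0.5023)
P = B + 1.36·ex + -3.33·ey = (3.9106,1.8186)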